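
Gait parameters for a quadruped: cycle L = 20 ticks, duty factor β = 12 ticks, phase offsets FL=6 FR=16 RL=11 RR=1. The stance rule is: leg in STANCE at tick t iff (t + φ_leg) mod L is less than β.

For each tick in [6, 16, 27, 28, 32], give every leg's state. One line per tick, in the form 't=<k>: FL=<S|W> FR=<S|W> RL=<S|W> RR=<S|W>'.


t=6: phase=(12,2,17,7) vs β=12 → FL=W FR=S RL=W RR=S
t=16: phase=(2,12,7,17) vs β=12 → FL=S FR=W RL=S RR=W
t=27: phase=(13,3,18,8) vs β=12 → FL=W FR=S RL=W RR=S
t=28: phase=(14,4,19,9) vs β=12 → FL=W FR=S RL=W RR=S
t=32: phase=(18,8,3,13) vs β=12 → FL=W FR=S RL=S RR=W

t=6: FL=W FR=S RL=W RR=S
t=16: FL=S FR=W RL=S RR=W
t=27: FL=W FR=S RL=W RR=S
t=28: FL=W FR=S RL=W RR=S
t=32: FL=W FR=S RL=S RR=W


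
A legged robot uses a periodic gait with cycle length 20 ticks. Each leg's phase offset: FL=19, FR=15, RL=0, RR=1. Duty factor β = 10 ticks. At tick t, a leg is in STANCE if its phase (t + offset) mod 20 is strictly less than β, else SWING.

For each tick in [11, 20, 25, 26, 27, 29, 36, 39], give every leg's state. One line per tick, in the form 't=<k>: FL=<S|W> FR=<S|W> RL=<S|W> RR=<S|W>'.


t=11: FL=W FR=S RL=W RR=W
t=20: FL=W FR=W RL=S RR=S
t=25: FL=S FR=S RL=S RR=S
t=26: FL=S FR=S RL=S RR=S
t=27: FL=S FR=S RL=S RR=S
t=29: FL=S FR=S RL=S RR=W
t=36: FL=W FR=W RL=W RR=W
t=39: FL=W FR=W RL=W RR=S

t=11: phase=(10,6,11,12) vs β=10 → FL=W FR=S RL=W RR=W
t=20: phase=(19,15,0,1) vs β=10 → FL=W FR=W RL=S RR=S
t=25: phase=(4,0,5,6) vs β=10 → FL=S FR=S RL=S RR=S
t=26: phase=(5,1,6,7) vs β=10 → FL=S FR=S RL=S RR=S
t=27: phase=(6,2,7,8) vs β=10 → FL=S FR=S RL=S RR=S
t=29: phase=(8,4,9,10) vs β=10 → FL=S FR=S RL=S RR=W
t=36: phase=(15,11,16,17) vs β=10 → FL=W FR=W RL=W RR=W
t=39: phase=(18,14,19,0) vs β=10 → FL=W FR=W RL=W RR=S


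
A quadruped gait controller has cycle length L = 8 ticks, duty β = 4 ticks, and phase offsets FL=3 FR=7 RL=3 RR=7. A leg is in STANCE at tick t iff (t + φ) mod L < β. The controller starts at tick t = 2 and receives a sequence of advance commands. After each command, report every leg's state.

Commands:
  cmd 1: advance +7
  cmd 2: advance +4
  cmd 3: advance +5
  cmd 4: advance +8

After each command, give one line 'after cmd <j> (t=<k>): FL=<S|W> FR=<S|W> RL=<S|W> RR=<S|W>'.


start t=2: FL=W FR=S RL=W RR=S
cmd 1: advance +7 → t=9, phase=(4,0,4,0) → FL=W FR=S RL=W RR=S
cmd 2: advance +4 → t=13, phase=(0,4,0,4) → FL=S FR=W RL=S RR=W
cmd 3: advance +5 → t=18, phase=(5,1,5,1) → FL=W FR=S RL=W RR=S
cmd 4: advance +8 → t=26, phase=(5,1,5,1) → FL=W FR=S RL=W RR=S

after cmd 1 (t=9): FL=W FR=S RL=W RR=S
after cmd 2 (t=13): FL=S FR=W RL=S RR=W
after cmd 3 (t=18): FL=W FR=S RL=W RR=S
after cmd 4 (t=26): FL=W FR=S RL=W RR=S


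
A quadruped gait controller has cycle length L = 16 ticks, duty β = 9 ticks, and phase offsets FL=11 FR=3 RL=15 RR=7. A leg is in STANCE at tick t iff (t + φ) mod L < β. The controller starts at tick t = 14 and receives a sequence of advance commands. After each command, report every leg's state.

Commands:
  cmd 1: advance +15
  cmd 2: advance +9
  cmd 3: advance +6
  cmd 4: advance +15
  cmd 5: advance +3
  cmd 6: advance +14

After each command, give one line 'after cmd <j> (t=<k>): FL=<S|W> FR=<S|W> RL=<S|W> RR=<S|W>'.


after cmd 1 (t=29): FL=S FR=S RL=W RR=S
after cmd 2 (t=38): FL=S FR=W RL=S RR=W
after cmd 3 (t=44): FL=S FR=W RL=W RR=S
after cmd 4 (t=59): FL=S FR=W RL=W RR=S
after cmd 5 (t=62): FL=W FR=S RL=W RR=S
after cmd 6 (t=76): FL=S FR=W RL=W RR=S

start t=14: FL=W FR=S RL=W RR=S
cmd 1: advance +15 → t=29, phase=(8,0,12,4) → FL=S FR=S RL=W RR=S
cmd 2: advance +9 → t=38, phase=(1,9,5,13) → FL=S FR=W RL=S RR=W
cmd 3: advance +6 → t=44, phase=(7,15,11,3) → FL=S FR=W RL=W RR=S
cmd 4: advance +15 → t=59, phase=(6,14,10,2) → FL=S FR=W RL=W RR=S
cmd 5: advance +3 → t=62, phase=(9,1,13,5) → FL=W FR=S RL=W RR=S
cmd 6: advance +14 → t=76, phase=(7,15,11,3) → FL=S FR=W RL=W RR=S


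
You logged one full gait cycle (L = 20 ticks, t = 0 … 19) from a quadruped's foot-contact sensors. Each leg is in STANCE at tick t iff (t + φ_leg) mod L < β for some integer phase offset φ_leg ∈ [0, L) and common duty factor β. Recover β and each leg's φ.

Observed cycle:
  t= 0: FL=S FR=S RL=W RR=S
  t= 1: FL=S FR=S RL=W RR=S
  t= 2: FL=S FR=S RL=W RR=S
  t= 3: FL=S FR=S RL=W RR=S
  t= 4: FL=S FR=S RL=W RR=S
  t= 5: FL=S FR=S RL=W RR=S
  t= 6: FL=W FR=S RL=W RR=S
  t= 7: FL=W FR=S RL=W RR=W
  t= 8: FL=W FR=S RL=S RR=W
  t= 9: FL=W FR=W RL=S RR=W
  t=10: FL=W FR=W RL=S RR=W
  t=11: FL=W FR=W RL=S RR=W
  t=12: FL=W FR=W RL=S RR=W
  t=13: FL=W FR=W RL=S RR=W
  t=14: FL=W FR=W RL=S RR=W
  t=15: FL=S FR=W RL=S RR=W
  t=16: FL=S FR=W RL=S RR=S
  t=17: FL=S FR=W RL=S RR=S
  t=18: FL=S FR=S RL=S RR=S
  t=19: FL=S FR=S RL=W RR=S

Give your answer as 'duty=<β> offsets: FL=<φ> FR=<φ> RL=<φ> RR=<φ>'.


duty β = stance ticks per leg = 11
FL: stance ticks = 11; W→S at t=15 → φ=5
FR: stance ticks = 11; W→S at t=18 → φ=2
RL: stance ticks = 11; W→S at t=8 → φ=12
RR: stance ticks = 11; W→S at t=16 → φ=4

duty=11 offsets: FL=5 FR=2 RL=12 RR=4


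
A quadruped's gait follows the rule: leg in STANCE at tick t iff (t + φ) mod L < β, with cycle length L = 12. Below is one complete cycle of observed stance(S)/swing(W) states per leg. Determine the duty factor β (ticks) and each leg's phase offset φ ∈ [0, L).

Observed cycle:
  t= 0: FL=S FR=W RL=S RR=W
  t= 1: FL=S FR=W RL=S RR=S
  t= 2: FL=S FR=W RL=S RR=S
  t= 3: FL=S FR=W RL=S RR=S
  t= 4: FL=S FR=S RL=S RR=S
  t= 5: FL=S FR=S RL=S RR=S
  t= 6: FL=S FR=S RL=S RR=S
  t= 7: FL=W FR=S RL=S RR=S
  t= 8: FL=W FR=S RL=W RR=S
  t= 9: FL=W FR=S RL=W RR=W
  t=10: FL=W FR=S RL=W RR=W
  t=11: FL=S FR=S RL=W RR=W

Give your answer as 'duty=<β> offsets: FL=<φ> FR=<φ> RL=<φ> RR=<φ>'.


duty β = stance ticks per leg = 8
FL: stance ticks = 8; W→S at t=11 → φ=1
FR: stance ticks = 8; W→S at t=4 → φ=8
RL: stance ticks = 8; W→S at t=0 → φ=0
RR: stance ticks = 8; W→S at t=1 → φ=11

duty=8 offsets: FL=1 FR=8 RL=0 RR=11


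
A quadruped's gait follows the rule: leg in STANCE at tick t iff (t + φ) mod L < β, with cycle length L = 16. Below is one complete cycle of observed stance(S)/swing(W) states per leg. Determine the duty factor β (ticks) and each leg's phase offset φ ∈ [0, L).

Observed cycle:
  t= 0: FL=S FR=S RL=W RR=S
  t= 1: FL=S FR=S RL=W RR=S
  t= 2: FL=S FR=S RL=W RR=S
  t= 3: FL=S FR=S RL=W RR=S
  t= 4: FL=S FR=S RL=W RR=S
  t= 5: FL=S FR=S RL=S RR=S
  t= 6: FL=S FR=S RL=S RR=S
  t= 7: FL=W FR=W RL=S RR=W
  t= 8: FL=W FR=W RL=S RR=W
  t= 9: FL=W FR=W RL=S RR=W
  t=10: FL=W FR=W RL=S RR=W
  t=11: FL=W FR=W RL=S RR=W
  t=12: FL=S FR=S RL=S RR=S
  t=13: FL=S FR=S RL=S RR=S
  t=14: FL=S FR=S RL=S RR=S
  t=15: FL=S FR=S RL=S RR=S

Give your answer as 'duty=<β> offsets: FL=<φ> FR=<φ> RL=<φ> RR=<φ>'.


duty=11 offsets: FL=4 FR=4 RL=11 RR=4

duty β = stance ticks per leg = 11
FL: stance ticks = 11; W→S at t=12 → φ=4
FR: stance ticks = 11; W→S at t=12 → φ=4
RL: stance ticks = 11; W→S at t=5 → φ=11
RR: stance ticks = 11; W→S at t=12 → φ=4


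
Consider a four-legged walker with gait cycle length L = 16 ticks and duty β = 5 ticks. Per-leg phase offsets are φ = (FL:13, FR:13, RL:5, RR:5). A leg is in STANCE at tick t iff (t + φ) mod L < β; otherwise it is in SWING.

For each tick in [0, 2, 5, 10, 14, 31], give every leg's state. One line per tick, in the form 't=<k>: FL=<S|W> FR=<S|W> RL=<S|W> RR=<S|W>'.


t=0: FL=W FR=W RL=W RR=W
t=2: FL=W FR=W RL=W RR=W
t=5: FL=S FR=S RL=W RR=W
t=10: FL=W FR=W RL=W RR=W
t=14: FL=W FR=W RL=S RR=S
t=31: FL=W FR=W RL=S RR=S

t=0: phase=(13,13,5,5) vs β=5 → FL=W FR=W RL=W RR=W
t=2: phase=(15,15,7,7) vs β=5 → FL=W FR=W RL=W RR=W
t=5: phase=(2,2,10,10) vs β=5 → FL=S FR=S RL=W RR=W
t=10: phase=(7,7,15,15) vs β=5 → FL=W FR=W RL=W RR=W
t=14: phase=(11,11,3,3) vs β=5 → FL=W FR=W RL=S RR=S
t=31: phase=(12,12,4,4) vs β=5 → FL=W FR=W RL=S RR=S


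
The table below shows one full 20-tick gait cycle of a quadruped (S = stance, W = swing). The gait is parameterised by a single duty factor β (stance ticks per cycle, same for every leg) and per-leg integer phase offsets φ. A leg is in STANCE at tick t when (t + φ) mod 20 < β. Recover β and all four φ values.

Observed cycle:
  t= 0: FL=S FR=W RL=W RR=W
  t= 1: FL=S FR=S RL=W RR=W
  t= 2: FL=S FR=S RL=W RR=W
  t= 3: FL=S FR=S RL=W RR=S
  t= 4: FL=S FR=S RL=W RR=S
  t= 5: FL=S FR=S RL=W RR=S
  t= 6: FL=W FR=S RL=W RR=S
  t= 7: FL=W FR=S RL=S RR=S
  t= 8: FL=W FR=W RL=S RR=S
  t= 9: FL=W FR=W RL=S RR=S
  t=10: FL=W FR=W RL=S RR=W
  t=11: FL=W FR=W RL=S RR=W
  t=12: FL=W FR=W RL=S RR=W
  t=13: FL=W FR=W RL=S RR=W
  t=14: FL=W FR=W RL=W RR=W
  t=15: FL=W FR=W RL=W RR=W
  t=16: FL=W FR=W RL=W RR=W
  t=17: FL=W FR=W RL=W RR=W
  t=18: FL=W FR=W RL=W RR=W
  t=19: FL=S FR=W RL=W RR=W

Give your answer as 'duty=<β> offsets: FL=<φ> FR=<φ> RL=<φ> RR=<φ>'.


duty β = stance ticks per leg = 7
FL: stance ticks = 7; W→S at t=19 → φ=1
FR: stance ticks = 7; W→S at t=1 → φ=19
RL: stance ticks = 7; W→S at t=7 → φ=13
RR: stance ticks = 7; W→S at t=3 → φ=17

duty=7 offsets: FL=1 FR=19 RL=13 RR=17


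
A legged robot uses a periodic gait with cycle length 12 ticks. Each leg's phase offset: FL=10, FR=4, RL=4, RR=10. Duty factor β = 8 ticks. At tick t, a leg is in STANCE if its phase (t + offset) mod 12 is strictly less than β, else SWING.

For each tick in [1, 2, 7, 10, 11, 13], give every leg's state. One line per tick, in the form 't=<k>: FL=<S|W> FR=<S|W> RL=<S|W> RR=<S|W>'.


t=1: FL=W FR=S RL=S RR=W
t=2: FL=S FR=S RL=S RR=S
t=7: FL=S FR=W RL=W RR=S
t=10: FL=W FR=S RL=S RR=W
t=11: FL=W FR=S RL=S RR=W
t=13: FL=W FR=S RL=S RR=W

t=1: phase=(11,5,5,11) vs β=8 → FL=W FR=S RL=S RR=W
t=2: phase=(0,6,6,0) vs β=8 → FL=S FR=S RL=S RR=S
t=7: phase=(5,11,11,5) vs β=8 → FL=S FR=W RL=W RR=S
t=10: phase=(8,2,2,8) vs β=8 → FL=W FR=S RL=S RR=W
t=11: phase=(9,3,3,9) vs β=8 → FL=W FR=S RL=S RR=W
t=13: phase=(11,5,5,11) vs β=8 → FL=W FR=S RL=S RR=W


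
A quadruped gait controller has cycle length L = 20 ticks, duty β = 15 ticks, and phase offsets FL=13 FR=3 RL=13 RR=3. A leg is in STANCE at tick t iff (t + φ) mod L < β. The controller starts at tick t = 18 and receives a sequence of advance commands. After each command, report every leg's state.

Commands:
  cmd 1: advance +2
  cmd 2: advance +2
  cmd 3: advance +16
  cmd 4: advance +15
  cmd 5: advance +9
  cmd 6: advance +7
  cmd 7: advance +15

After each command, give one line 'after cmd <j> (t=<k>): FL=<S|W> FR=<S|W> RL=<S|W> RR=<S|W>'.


after cmd 1 (t=20): FL=S FR=S RL=S RR=S
after cmd 2 (t=22): FL=W FR=S RL=W RR=S
after cmd 3 (t=38): FL=S FR=S RL=S RR=S
after cmd 4 (t=53): FL=S FR=W RL=S RR=W
after cmd 5 (t=62): FL=W FR=S RL=W RR=S
after cmd 6 (t=69): FL=S FR=S RL=S RR=S
after cmd 7 (t=84): FL=W FR=S RL=W RR=S

start t=18: FL=S FR=S RL=S RR=S
cmd 1: advance +2 → t=20, phase=(13,3,13,3) → FL=S FR=S RL=S RR=S
cmd 2: advance +2 → t=22, phase=(15,5,15,5) → FL=W FR=S RL=W RR=S
cmd 3: advance +16 → t=38, phase=(11,1,11,1) → FL=S FR=S RL=S RR=S
cmd 4: advance +15 → t=53, phase=(6,16,6,16) → FL=S FR=W RL=S RR=W
cmd 5: advance +9 → t=62, phase=(15,5,15,5) → FL=W FR=S RL=W RR=S
cmd 6: advance +7 → t=69, phase=(2,12,2,12) → FL=S FR=S RL=S RR=S
cmd 7: advance +15 → t=84, phase=(17,7,17,7) → FL=W FR=S RL=W RR=S


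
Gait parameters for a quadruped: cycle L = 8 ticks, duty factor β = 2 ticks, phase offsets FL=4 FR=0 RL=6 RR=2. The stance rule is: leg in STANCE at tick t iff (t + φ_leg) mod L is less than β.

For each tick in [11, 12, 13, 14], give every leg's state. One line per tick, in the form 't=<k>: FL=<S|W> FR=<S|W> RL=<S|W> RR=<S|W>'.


t=11: phase=(7,3,1,5) vs β=2 → FL=W FR=W RL=S RR=W
t=12: phase=(0,4,2,6) vs β=2 → FL=S FR=W RL=W RR=W
t=13: phase=(1,5,3,7) vs β=2 → FL=S FR=W RL=W RR=W
t=14: phase=(2,6,4,0) vs β=2 → FL=W FR=W RL=W RR=S

t=11: FL=W FR=W RL=S RR=W
t=12: FL=S FR=W RL=W RR=W
t=13: FL=S FR=W RL=W RR=W
t=14: FL=W FR=W RL=W RR=S


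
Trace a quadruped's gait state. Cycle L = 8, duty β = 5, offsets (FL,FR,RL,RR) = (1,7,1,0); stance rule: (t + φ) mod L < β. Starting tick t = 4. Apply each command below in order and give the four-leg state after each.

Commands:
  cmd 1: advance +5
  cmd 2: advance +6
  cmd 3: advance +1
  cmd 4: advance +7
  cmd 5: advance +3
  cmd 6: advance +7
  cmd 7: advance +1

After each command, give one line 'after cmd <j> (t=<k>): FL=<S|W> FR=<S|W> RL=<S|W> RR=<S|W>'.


after cmd 1 (t=9): FL=S FR=S RL=S RR=S
after cmd 2 (t=15): FL=S FR=W RL=S RR=W
after cmd 3 (t=16): FL=S FR=W RL=S RR=S
after cmd 4 (t=23): FL=S FR=W RL=S RR=W
after cmd 5 (t=26): FL=S FR=S RL=S RR=S
after cmd 6 (t=33): FL=S FR=S RL=S RR=S
after cmd 7 (t=34): FL=S FR=S RL=S RR=S

start t=4: FL=W FR=S RL=W RR=S
cmd 1: advance +5 → t=9, phase=(2,0,2,1) → FL=S FR=S RL=S RR=S
cmd 2: advance +6 → t=15, phase=(0,6,0,7) → FL=S FR=W RL=S RR=W
cmd 3: advance +1 → t=16, phase=(1,7,1,0) → FL=S FR=W RL=S RR=S
cmd 4: advance +7 → t=23, phase=(0,6,0,7) → FL=S FR=W RL=S RR=W
cmd 5: advance +3 → t=26, phase=(3,1,3,2) → FL=S FR=S RL=S RR=S
cmd 6: advance +7 → t=33, phase=(2,0,2,1) → FL=S FR=S RL=S RR=S
cmd 7: advance +1 → t=34, phase=(3,1,3,2) → FL=S FR=S RL=S RR=S


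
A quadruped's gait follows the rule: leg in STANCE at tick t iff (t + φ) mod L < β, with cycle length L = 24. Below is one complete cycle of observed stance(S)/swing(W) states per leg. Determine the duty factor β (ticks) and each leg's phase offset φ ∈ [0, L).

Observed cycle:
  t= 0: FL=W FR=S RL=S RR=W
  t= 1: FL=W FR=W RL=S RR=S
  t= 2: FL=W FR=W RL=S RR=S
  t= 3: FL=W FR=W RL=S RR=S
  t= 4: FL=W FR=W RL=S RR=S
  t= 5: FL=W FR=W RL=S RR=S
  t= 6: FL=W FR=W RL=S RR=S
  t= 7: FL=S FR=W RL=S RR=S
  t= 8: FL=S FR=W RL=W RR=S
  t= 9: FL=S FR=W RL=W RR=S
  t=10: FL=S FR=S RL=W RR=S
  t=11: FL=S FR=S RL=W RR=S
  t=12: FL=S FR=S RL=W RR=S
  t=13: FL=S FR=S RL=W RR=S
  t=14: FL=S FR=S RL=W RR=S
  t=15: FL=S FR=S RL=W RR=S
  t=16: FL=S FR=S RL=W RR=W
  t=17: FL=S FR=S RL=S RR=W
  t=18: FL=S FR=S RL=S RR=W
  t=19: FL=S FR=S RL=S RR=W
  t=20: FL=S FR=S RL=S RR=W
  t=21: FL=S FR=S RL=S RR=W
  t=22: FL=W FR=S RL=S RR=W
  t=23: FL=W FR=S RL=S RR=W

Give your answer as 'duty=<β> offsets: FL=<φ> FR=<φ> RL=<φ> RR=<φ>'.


duty β = stance ticks per leg = 15
FL: stance ticks = 15; W→S at t=7 → φ=17
FR: stance ticks = 15; W→S at t=10 → φ=14
RL: stance ticks = 15; W→S at t=17 → φ=7
RR: stance ticks = 15; W→S at t=1 → φ=23

duty=15 offsets: FL=17 FR=14 RL=7 RR=23


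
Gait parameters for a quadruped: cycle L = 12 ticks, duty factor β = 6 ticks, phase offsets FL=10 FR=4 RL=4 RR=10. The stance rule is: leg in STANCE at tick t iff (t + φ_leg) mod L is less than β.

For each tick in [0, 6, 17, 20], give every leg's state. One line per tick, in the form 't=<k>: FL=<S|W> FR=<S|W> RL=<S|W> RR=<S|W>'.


t=0: FL=W FR=S RL=S RR=W
t=6: FL=S FR=W RL=W RR=S
t=17: FL=S FR=W RL=W RR=S
t=20: FL=W FR=S RL=S RR=W

t=0: phase=(10,4,4,10) vs β=6 → FL=W FR=S RL=S RR=W
t=6: phase=(4,10,10,4) vs β=6 → FL=S FR=W RL=W RR=S
t=17: phase=(3,9,9,3) vs β=6 → FL=S FR=W RL=W RR=S
t=20: phase=(6,0,0,6) vs β=6 → FL=W FR=S RL=S RR=W


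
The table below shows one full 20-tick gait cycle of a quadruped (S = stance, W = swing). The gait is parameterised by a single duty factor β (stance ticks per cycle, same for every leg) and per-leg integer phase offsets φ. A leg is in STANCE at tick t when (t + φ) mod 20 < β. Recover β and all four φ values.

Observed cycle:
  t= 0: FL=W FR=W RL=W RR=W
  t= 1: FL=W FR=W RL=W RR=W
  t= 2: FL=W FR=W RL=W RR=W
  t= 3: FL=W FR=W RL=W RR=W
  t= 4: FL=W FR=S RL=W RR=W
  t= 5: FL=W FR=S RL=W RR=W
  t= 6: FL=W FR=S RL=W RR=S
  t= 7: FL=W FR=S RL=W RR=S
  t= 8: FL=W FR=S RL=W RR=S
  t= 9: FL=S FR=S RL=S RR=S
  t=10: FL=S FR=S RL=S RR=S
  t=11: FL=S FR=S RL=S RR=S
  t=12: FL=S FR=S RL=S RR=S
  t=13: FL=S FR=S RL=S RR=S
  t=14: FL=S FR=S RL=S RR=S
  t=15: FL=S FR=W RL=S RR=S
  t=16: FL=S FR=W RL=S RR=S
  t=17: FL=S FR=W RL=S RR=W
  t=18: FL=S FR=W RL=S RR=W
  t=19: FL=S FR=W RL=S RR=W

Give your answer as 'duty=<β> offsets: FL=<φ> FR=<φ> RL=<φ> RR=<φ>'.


duty β = stance ticks per leg = 11
FL: stance ticks = 11; W→S at t=9 → φ=11
FR: stance ticks = 11; W→S at t=4 → φ=16
RL: stance ticks = 11; W→S at t=9 → φ=11
RR: stance ticks = 11; W→S at t=6 → φ=14

duty=11 offsets: FL=11 FR=16 RL=11 RR=14


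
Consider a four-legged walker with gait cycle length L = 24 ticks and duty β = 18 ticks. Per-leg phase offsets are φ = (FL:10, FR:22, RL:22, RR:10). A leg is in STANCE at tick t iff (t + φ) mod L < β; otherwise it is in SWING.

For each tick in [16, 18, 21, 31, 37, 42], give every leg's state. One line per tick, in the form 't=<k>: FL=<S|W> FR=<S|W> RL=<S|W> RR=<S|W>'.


t=16: FL=S FR=S RL=S RR=S
t=18: FL=S FR=S RL=S RR=S
t=21: FL=S FR=W RL=W RR=S
t=31: FL=S FR=S RL=S RR=S
t=37: FL=W FR=S RL=S RR=W
t=42: FL=S FR=S RL=S RR=S

t=16: phase=(2,14,14,2) vs β=18 → FL=S FR=S RL=S RR=S
t=18: phase=(4,16,16,4) vs β=18 → FL=S FR=S RL=S RR=S
t=21: phase=(7,19,19,7) vs β=18 → FL=S FR=W RL=W RR=S
t=31: phase=(17,5,5,17) vs β=18 → FL=S FR=S RL=S RR=S
t=37: phase=(23,11,11,23) vs β=18 → FL=W FR=S RL=S RR=W
t=42: phase=(4,16,16,4) vs β=18 → FL=S FR=S RL=S RR=S


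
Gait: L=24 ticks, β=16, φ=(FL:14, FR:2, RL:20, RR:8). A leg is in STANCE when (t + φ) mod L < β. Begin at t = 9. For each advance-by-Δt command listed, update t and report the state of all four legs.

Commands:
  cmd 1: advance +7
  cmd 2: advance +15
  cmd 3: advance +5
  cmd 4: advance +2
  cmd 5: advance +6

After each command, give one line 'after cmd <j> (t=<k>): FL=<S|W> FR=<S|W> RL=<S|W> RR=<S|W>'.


after cmd 1 (t=16): FL=S FR=W RL=S RR=S
after cmd 2 (t=31): FL=W FR=S RL=S RR=S
after cmd 3 (t=36): FL=S FR=S RL=S RR=W
after cmd 4 (t=38): FL=S FR=W RL=S RR=W
after cmd 5 (t=44): FL=S FR=W RL=W RR=S

start t=9: FL=W FR=S RL=S RR=W
cmd 1: advance +7 → t=16, phase=(6,18,12,0) → FL=S FR=W RL=S RR=S
cmd 2: advance +15 → t=31, phase=(21,9,3,15) → FL=W FR=S RL=S RR=S
cmd 3: advance +5 → t=36, phase=(2,14,8,20) → FL=S FR=S RL=S RR=W
cmd 4: advance +2 → t=38, phase=(4,16,10,22) → FL=S FR=W RL=S RR=W
cmd 5: advance +6 → t=44, phase=(10,22,16,4) → FL=S FR=W RL=W RR=S


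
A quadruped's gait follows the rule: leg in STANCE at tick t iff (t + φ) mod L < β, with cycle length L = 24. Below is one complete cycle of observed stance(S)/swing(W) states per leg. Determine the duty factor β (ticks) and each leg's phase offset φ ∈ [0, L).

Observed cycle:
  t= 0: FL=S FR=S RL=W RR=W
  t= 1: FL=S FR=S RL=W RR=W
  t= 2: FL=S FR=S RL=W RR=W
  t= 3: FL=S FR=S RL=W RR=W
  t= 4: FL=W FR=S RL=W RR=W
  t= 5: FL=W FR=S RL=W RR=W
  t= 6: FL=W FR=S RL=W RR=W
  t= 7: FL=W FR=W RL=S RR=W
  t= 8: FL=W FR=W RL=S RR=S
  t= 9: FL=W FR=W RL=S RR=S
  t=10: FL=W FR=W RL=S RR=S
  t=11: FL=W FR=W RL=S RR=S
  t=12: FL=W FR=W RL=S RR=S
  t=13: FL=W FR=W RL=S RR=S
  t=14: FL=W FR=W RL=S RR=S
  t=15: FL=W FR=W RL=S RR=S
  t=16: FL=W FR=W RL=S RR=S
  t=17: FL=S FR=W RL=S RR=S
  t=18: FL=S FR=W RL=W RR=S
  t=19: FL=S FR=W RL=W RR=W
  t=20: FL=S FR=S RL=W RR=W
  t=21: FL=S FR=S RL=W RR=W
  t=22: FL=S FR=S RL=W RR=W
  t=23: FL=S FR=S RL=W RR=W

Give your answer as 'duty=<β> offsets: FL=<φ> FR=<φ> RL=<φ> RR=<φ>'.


duty β = stance ticks per leg = 11
FL: stance ticks = 11; W→S at t=17 → φ=7
FR: stance ticks = 11; W→S at t=20 → φ=4
RL: stance ticks = 11; W→S at t=7 → φ=17
RR: stance ticks = 11; W→S at t=8 → φ=16

duty=11 offsets: FL=7 FR=4 RL=17 RR=16


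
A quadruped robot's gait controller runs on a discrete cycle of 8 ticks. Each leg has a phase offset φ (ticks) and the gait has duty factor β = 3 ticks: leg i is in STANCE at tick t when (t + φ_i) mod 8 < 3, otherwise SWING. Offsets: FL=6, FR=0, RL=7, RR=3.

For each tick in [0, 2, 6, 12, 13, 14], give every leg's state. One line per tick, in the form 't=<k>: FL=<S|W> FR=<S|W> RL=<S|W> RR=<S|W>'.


t=0: FL=W FR=S RL=W RR=W
t=2: FL=S FR=S RL=S RR=W
t=6: FL=W FR=W RL=W RR=S
t=12: FL=S FR=W RL=W RR=W
t=13: FL=W FR=W RL=W RR=S
t=14: FL=W FR=W RL=W RR=S

t=0: phase=(6,0,7,3) vs β=3 → FL=W FR=S RL=W RR=W
t=2: phase=(0,2,1,5) vs β=3 → FL=S FR=S RL=S RR=W
t=6: phase=(4,6,5,1) vs β=3 → FL=W FR=W RL=W RR=S
t=12: phase=(2,4,3,7) vs β=3 → FL=S FR=W RL=W RR=W
t=13: phase=(3,5,4,0) vs β=3 → FL=W FR=W RL=W RR=S
t=14: phase=(4,6,5,1) vs β=3 → FL=W FR=W RL=W RR=S


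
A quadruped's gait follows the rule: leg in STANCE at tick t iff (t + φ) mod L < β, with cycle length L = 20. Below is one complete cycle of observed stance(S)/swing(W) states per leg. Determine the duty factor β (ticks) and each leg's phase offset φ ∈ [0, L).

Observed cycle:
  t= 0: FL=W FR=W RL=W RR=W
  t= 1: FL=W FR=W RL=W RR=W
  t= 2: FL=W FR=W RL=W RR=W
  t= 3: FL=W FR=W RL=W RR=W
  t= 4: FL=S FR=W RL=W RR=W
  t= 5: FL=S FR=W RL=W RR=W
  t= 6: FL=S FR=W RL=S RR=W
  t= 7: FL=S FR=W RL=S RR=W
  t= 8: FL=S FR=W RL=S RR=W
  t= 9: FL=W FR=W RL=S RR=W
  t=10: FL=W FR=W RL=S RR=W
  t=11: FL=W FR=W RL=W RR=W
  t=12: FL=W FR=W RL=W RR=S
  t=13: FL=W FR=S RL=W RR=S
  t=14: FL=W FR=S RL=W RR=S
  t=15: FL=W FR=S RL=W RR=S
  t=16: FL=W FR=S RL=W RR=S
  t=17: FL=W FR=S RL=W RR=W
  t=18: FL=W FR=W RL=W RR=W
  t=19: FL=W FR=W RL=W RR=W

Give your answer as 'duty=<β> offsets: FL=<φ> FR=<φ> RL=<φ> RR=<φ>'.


duty=5 offsets: FL=16 FR=7 RL=14 RR=8

duty β = stance ticks per leg = 5
FL: stance ticks = 5; W→S at t=4 → φ=16
FR: stance ticks = 5; W→S at t=13 → φ=7
RL: stance ticks = 5; W→S at t=6 → φ=14
RR: stance ticks = 5; W→S at t=12 → φ=8


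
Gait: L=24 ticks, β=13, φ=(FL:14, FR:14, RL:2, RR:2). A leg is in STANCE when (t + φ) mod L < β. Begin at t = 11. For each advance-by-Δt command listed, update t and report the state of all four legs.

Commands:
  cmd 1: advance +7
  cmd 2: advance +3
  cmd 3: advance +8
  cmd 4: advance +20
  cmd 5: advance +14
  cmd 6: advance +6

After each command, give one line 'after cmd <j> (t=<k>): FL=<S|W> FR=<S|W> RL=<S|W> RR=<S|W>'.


start t=11: FL=S FR=S RL=W RR=W
cmd 1: advance +7 → t=18, phase=(8,8,20,20) → FL=S FR=S RL=W RR=W
cmd 2: advance +3 → t=21, phase=(11,11,23,23) → FL=S FR=S RL=W RR=W
cmd 3: advance +8 → t=29, phase=(19,19,7,7) → FL=W FR=W RL=S RR=S
cmd 4: advance +20 → t=49, phase=(15,15,3,3) → FL=W FR=W RL=S RR=S
cmd 5: advance +14 → t=63, phase=(5,5,17,17) → FL=S FR=S RL=W RR=W
cmd 6: advance +6 → t=69, phase=(11,11,23,23) → FL=S FR=S RL=W RR=W

after cmd 1 (t=18): FL=S FR=S RL=W RR=W
after cmd 2 (t=21): FL=S FR=S RL=W RR=W
after cmd 3 (t=29): FL=W FR=W RL=S RR=S
after cmd 4 (t=49): FL=W FR=W RL=S RR=S
after cmd 5 (t=63): FL=S FR=S RL=W RR=W
after cmd 6 (t=69): FL=S FR=S RL=W RR=W


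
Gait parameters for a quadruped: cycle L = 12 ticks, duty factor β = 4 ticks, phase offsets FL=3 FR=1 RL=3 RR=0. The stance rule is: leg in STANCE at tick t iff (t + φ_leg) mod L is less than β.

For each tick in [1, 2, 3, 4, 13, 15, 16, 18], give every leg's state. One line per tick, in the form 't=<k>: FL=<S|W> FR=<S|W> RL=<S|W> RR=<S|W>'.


t=1: phase=(4,2,4,1) vs β=4 → FL=W FR=S RL=W RR=S
t=2: phase=(5,3,5,2) vs β=4 → FL=W FR=S RL=W RR=S
t=3: phase=(6,4,6,3) vs β=4 → FL=W FR=W RL=W RR=S
t=4: phase=(7,5,7,4) vs β=4 → FL=W FR=W RL=W RR=W
t=13: phase=(4,2,4,1) vs β=4 → FL=W FR=S RL=W RR=S
t=15: phase=(6,4,6,3) vs β=4 → FL=W FR=W RL=W RR=S
t=16: phase=(7,5,7,4) vs β=4 → FL=W FR=W RL=W RR=W
t=18: phase=(9,7,9,6) vs β=4 → FL=W FR=W RL=W RR=W

t=1: FL=W FR=S RL=W RR=S
t=2: FL=W FR=S RL=W RR=S
t=3: FL=W FR=W RL=W RR=S
t=4: FL=W FR=W RL=W RR=W
t=13: FL=W FR=S RL=W RR=S
t=15: FL=W FR=W RL=W RR=S
t=16: FL=W FR=W RL=W RR=W
t=18: FL=W FR=W RL=W RR=W


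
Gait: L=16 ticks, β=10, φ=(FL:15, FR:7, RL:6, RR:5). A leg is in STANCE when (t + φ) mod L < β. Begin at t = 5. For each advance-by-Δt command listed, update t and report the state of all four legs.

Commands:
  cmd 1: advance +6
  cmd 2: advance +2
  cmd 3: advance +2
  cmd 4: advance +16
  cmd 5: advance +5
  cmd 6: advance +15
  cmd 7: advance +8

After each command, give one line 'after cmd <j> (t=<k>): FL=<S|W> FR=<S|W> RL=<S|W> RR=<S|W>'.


after cmd 1 (t=11): FL=W FR=S RL=S RR=S
after cmd 2 (t=13): FL=W FR=S RL=S RR=S
after cmd 3 (t=15): FL=W FR=S RL=S RR=S
after cmd 4 (t=31): FL=W FR=S RL=S RR=S
after cmd 5 (t=36): FL=S FR=W RL=W RR=S
after cmd 6 (t=51): FL=S FR=W RL=S RR=S
after cmd 7 (t=59): FL=W FR=S RL=S RR=S

start t=5: FL=S FR=W RL=W RR=W
cmd 1: advance +6 → t=11, phase=(10,2,1,0) → FL=W FR=S RL=S RR=S
cmd 2: advance +2 → t=13, phase=(12,4,3,2) → FL=W FR=S RL=S RR=S
cmd 3: advance +2 → t=15, phase=(14,6,5,4) → FL=W FR=S RL=S RR=S
cmd 4: advance +16 → t=31, phase=(14,6,5,4) → FL=W FR=S RL=S RR=S
cmd 5: advance +5 → t=36, phase=(3,11,10,9) → FL=S FR=W RL=W RR=S
cmd 6: advance +15 → t=51, phase=(2,10,9,8) → FL=S FR=W RL=S RR=S
cmd 7: advance +8 → t=59, phase=(10,2,1,0) → FL=W FR=S RL=S RR=S


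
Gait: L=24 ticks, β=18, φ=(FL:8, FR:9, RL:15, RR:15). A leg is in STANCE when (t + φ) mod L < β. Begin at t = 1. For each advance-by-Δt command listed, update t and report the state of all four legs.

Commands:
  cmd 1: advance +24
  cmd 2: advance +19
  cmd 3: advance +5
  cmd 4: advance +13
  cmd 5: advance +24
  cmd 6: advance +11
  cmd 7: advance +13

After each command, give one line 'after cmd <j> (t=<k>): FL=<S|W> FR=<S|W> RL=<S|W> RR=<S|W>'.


start t=1: FL=S FR=S RL=S RR=S
cmd 1: advance +24 → t=25, phase=(9,10,16,16) → FL=S FR=S RL=S RR=S
cmd 2: advance +19 → t=44, phase=(4,5,11,11) → FL=S FR=S RL=S RR=S
cmd 3: advance +5 → t=49, phase=(9,10,16,16) → FL=S FR=S RL=S RR=S
cmd 4: advance +13 → t=62, phase=(22,23,5,5) → FL=W FR=W RL=S RR=S
cmd 5: advance +24 → t=86, phase=(22,23,5,5) → FL=W FR=W RL=S RR=S
cmd 6: advance +11 → t=97, phase=(9,10,16,16) → FL=S FR=S RL=S RR=S
cmd 7: advance +13 → t=110, phase=(22,23,5,5) → FL=W FR=W RL=S RR=S

after cmd 1 (t=25): FL=S FR=S RL=S RR=S
after cmd 2 (t=44): FL=S FR=S RL=S RR=S
after cmd 3 (t=49): FL=S FR=S RL=S RR=S
after cmd 4 (t=62): FL=W FR=W RL=S RR=S
after cmd 5 (t=86): FL=W FR=W RL=S RR=S
after cmd 6 (t=97): FL=S FR=S RL=S RR=S
after cmd 7 (t=110): FL=W FR=W RL=S RR=S


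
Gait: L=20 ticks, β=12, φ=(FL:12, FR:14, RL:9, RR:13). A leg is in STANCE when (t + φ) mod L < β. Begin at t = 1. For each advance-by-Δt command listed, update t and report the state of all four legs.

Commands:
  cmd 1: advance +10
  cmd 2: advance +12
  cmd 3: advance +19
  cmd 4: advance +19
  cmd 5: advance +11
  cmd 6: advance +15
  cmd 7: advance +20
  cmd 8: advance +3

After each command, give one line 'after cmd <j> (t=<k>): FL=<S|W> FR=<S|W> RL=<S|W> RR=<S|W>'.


start t=1: FL=W FR=W RL=S RR=W
cmd 1: advance +10 → t=11, phase=(3,5,0,4) → FL=S FR=S RL=S RR=S
cmd 2: advance +12 → t=23, phase=(15,17,12,16) → FL=W FR=W RL=W RR=W
cmd 3: advance +19 → t=42, phase=(14,16,11,15) → FL=W FR=W RL=S RR=W
cmd 4: advance +19 → t=61, phase=(13,15,10,14) → FL=W FR=W RL=S RR=W
cmd 5: advance +11 → t=72, phase=(4,6,1,5) → FL=S FR=S RL=S RR=S
cmd 6: advance +15 → t=87, phase=(19,1,16,0) → FL=W FR=S RL=W RR=S
cmd 7: advance +20 → t=107, phase=(19,1,16,0) → FL=W FR=S RL=W RR=S
cmd 8: advance +3 → t=110, phase=(2,4,19,3) → FL=S FR=S RL=W RR=S

after cmd 1 (t=11): FL=S FR=S RL=S RR=S
after cmd 2 (t=23): FL=W FR=W RL=W RR=W
after cmd 3 (t=42): FL=W FR=W RL=S RR=W
after cmd 4 (t=61): FL=W FR=W RL=S RR=W
after cmd 5 (t=72): FL=S FR=S RL=S RR=S
after cmd 6 (t=87): FL=W FR=S RL=W RR=S
after cmd 7 (t=107): FL=W FR=S RL=W RR=S
after cmd 8 (t=110): FL=S FR=S RL=W RR=S


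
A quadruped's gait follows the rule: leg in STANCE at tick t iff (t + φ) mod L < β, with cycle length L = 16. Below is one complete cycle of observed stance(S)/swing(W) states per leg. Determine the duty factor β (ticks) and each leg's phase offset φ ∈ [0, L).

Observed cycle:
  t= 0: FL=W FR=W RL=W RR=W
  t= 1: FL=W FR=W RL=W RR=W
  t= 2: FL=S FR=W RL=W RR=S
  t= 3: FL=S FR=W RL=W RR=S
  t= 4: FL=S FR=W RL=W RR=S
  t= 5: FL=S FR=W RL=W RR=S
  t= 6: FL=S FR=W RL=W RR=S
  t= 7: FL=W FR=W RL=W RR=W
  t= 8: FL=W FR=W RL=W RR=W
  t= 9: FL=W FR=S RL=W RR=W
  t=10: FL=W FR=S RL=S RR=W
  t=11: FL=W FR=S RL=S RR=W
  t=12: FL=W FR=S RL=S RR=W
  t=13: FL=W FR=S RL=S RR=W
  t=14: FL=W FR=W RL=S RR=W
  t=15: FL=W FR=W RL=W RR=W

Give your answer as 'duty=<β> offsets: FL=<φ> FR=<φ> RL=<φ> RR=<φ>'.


duty β = stance ticks per leg = 5
FL: stance ticks = 5; W→S at t=2 → φ=14
FR: stance ticks = 5; W→S at t=9 → φ=7
RL: stance ticks = 5; W→S at t=10 → φ=6
RR: stance ticks = 5; W→S at t=2 → φ=14

duty=5 offsets: FL=14 FR=7 RL=6 RR=14


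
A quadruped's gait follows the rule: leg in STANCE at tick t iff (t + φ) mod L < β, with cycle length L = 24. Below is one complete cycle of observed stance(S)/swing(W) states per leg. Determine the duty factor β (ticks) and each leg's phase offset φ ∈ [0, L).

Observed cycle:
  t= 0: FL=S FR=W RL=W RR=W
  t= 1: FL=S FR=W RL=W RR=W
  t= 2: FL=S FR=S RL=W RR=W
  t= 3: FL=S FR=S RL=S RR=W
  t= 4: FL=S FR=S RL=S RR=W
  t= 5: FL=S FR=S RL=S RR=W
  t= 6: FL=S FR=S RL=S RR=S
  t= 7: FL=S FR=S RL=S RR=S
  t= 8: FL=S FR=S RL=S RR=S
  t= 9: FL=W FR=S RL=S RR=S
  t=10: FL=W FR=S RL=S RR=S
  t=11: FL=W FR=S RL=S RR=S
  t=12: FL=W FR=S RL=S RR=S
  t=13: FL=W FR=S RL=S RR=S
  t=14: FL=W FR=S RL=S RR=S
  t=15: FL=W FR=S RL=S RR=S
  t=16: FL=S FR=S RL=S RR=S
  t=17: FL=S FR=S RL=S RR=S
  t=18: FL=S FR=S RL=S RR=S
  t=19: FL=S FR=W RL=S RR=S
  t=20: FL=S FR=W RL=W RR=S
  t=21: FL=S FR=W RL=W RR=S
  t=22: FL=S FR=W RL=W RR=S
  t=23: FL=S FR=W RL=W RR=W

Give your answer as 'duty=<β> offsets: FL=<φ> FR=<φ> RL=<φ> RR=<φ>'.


duty=17 offsets: FL=8 FR=22 RL=21 RR=18

duty β = stance ticks per leg = 17
FL: stance ticks = 17; W→S at t=16 → φ=8
FR: stance ticks = 17; W→S at t=2 → φ=22
RL: stance ticks = 17; W→S at t=3 → φ=21
RR: stance ticks = 17; W→S at t=6 → φ=18


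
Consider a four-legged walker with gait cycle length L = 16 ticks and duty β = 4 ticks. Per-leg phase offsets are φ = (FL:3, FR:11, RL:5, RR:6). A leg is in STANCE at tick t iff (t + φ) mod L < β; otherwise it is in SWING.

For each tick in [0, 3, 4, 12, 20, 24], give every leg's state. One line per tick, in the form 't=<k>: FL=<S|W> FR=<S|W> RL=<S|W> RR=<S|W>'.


t=0: FL=S FR=W RL=W RR=W
t=3: FL=W FR=W RL=W RR=W
t=4: FL=W FR=W RL=W RR=W
t=12: FL=W FR=W RL=S RR=S
t=20: FL=W FR=W RL=W RR=W
t=24: FL=W FR=S RL=W RR=W

t=0: phase=(3,11,5,6) vs β=4 → FL=S FR=W RL=W RR=W
t=3: phase=(6,14,8,9) vs β=4 → FL=W FR=W RL=W RR=W
t=4: phase=(7,15,9,10) vs β=4 → FL=W FR=W RL=W RR=W
t=12: phase=(15,7,1,2) vs β=4 → FL=W FR=W RL=S RR=S
t=20: phase=(7,15,9,10) vs β=4 → FL=W FR=W RL=W RR=W
t=24: phase=(11,3,13,14) vs β=4 → FL=W FR=S RL=W RR=W


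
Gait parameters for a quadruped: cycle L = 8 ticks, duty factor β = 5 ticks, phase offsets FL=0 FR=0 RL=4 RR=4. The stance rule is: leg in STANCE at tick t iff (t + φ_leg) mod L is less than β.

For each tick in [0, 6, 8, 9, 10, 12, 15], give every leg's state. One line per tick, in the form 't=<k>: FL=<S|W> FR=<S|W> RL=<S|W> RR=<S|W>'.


t=0: FL=S FR=S RL=S RR=S
t=6: FL=W FR=W RL=S RR=S
t=8: FL=S FR=S RL=S RR=S
t=9: FL=S FR=S RL=W RR=W
t=10: FL=S FR=S RL=W RR=W
t=12: FL=S FR=S RL=S RR=S
t=15: FL=W FR=W RL=S RR=S

t=0: phase=(0,0,4,4) vs β=5 → FL=S FR=S RL=S RR=S
t=6: phase=(6,6,2,2) vs β=5 → FL=W FR=W RL=S RR=S
t=8: phase=(0,0,4,4) vs β=5 → FL=S FR=S RL=S RR=S
t=9: phase=(1,1,5,5) vs β=5 → FL=S FR=S RL=W RR=W
t=10: phase=(2,2,6,6) vs β=5 → FL=S FR=S RL=W RR=W
t=12: phase=(4,4,0,0) vs β=5 → FL=S FR=S RL=S RR=S
t=15: phase=(7,7,3,3) vs β=5 → FL=W FR=W RL=S RR=S


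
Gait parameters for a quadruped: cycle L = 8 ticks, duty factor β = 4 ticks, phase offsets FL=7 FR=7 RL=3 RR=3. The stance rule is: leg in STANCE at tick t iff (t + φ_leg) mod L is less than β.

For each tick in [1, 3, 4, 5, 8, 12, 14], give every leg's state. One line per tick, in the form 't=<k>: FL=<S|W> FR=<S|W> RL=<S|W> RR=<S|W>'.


t=1: phase=(0,0,4,4) vs β=4 → FL=S FR=S RL=W RR=W
t=3: phase=(2,2,6,6) vs β=4 → FL=S FR=S RL=W RR=W
t=4: phase=(3,3,7,7) vs β=4 → FL=S FR=S RL=W RR=W
t=5: phase=(4,4,0,0) vs β=4 → FL=W FR=W RL=S RR=S
t=8: phase=(7,7,3,3) vs β=4 → FL=W FR=W RL=S RR=S
t=12: phase=(3,3,7,7) vs β=4 → FL=S FR=S RL=W RR=W
t=14: phase=(5,5,1,1) vs β=4 → FL=W FR=W RL=S RR=S

t=1: FL=S FR=S RL=W RR=W
t=3: FL=S FR=S RL=W RR=W
t=4: FL=S FR=S RL=W RR=W
t=5: FL=W FR=W RL=S RR=S
t=8: FL=W FR=W RL=S RR=S
t=12: FL=S FR=S RL=W RR=W
t=14: FL=W FR=W RL=S RR=S


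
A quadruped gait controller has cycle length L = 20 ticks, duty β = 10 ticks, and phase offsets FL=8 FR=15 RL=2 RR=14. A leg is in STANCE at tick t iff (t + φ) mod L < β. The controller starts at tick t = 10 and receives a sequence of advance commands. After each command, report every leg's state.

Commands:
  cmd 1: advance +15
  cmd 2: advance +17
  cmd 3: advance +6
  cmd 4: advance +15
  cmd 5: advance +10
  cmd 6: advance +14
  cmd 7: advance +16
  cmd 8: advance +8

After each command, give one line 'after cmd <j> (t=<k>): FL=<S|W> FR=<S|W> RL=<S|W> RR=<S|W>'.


start t=10: FL=W FR=S RL=W RR=S
cmd 1: advance +15 → t=25, phase=(13,0,7,19) → FL=W FR=S RL=S RR=W
cmd 2: advance +17 → t=42, phase=(10,17,4,16) → FL=W FR=W RL=S RR=W
cmd 3: advance +6 → t=48, phase=(16,3,10,2) → FL=W FR=S RL=W RR=S
cmd 4: advance +15 → t=63, phase=(11,18,5,17) → FL=W FR=W RL=S RR=W
cmd 5: advance +10 → t=73, phase=(1,8,15,7) → FL=S FR=S RL=W RR=S
cmd 6: advance +14 → t=87, phase=(15,2,9,1) → FL=W FR=S RL=S RR=S
cmd 7: advance +16 → t=103, phase=(11,18,5,17) → FL=W FR=W RL=S RR=W
cmd 8: advance +8 → t=111, phase=(19,6,13,5) → FL=W FR=S RL=W RR=S

after cmd 1 (t=25): FL=W FR=S RL=S RR=W
after cmd 2 (t=42): FL=W FR=W RL=S RR=W
after cmd 3 (t=48): FL=W FR=S RL=W RR=S
after cmd 4 (t=63): FL=W FR=W RL=S RR=W
after cmd 5 (t=73): FL=S FR=S RL=W RR=S
after cmd 6 (t=87): FL=W FR=S RL=S RR=S
after cmd 7 (t=103): FL=W FR=W RL=S RR=W
after cmd 8 (t=111): FL=W FR=S RL=W RR=S


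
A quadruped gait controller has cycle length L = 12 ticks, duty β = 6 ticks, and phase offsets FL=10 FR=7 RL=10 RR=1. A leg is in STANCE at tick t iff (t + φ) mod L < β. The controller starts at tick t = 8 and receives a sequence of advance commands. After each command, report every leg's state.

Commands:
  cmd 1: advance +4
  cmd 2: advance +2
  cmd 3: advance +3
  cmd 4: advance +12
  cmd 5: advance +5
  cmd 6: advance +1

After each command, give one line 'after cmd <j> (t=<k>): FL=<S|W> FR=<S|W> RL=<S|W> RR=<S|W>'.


after cmd 1 (t=12): FL=W FR=W RL=W RR=S
after cmd 2 (t=14): FL=S FR=W RL=S RR=S
after cmd 3 (t=17): FL=S FR=S RL=S RR=W
after cmd 4 (t=29): FL=S FR=S RL=S RR=W
after cmd 5 (t=34): FL=W FR=S RL=W RR=W
after cmd 6 (t=35): FL=W FR=W RL=W RR=S

start t=8: FL=W FR=S RL=W RR=W
cmd 1: advance +4 → t=12, phase=(10,7,10,1) → FL=W FR=W RL=W RR=S
cmd 2: advance +2 → t=14, phase=(0,9,0,3) → FL=S FR=W RL=S RR=S
cmd 3: advance +3 → t=17, phase=(3,0,3,6) → FL=S FR=S RL=S RR=W
cmd 4: advance +12 → t=29, phase=(3,0,3,6) → FL=S FR=S RL=S RR=W
cmd 5: advance +5 → t=34, phase=(8,5,8,11) → FL=W FR=S RL=W RR=W
cmd 6: advance +1 → t=35, phase=(9,6,9,0) → FL=W FR=W RL=W RR=S


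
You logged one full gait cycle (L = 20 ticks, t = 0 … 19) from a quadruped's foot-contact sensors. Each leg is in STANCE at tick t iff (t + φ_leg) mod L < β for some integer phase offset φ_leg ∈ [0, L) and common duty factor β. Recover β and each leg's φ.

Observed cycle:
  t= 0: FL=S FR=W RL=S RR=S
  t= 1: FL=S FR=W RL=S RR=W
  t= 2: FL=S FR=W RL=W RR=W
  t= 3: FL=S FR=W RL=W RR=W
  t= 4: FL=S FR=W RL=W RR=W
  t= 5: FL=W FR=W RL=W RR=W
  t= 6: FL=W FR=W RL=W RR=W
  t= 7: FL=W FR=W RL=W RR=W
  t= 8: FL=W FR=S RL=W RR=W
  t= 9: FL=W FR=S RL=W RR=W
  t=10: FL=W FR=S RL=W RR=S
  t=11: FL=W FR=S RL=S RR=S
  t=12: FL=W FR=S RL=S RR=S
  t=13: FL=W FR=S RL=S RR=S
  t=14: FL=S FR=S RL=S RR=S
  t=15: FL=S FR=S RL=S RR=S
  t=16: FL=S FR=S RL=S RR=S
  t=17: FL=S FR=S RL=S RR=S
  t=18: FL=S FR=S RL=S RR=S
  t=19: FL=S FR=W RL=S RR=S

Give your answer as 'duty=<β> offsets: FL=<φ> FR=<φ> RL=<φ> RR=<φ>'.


duty β = stance ticks per leg = 11
FL: stance ticks = 11; W→S at t=14 → φ=6
FR: stance ticks = 11; W→S at t=8 → φ=12
RL: stance ticks = 11; W→S at t=11 → φ=9
RR: stance ticks = 11; W→S at t=10 → φ=10

duty=11 offsets: FL=6 FR=12 RL=9 RR=10


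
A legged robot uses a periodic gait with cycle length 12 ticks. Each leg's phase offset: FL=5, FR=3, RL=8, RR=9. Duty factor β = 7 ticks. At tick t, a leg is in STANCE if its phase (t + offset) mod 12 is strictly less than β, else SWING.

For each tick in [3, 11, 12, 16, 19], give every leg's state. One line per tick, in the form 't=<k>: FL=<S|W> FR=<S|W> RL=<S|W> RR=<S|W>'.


t=3: phase=(8,6,11,0) vs β=7 → FL=W FR=S RL=W RR=S
t=11: phase=(4,2,7,8) vs β=7 → FL=S FR=S RL=W RR=W
t=12: phase=(5,3,8,9) vs β=7 → FL=S FR=S RL=W RR=W
t=16: phase=(9,7,0,1) vs β=7 → FL=W FR=W RL=S RR=S
t=19: phase=(0,10,3,4) vs β=7 → FL=S FR=W RL=S RR=S

t=3: FL=W FR=S RL=W RR=S
t=11: FL=S FR=S RL=W RR=W
t=12: FL=S FR=S RL=W RR=W
t=16: FL=W FR=W RL=S RR=S
t=19: FL=S FR=W RL=S RR=S


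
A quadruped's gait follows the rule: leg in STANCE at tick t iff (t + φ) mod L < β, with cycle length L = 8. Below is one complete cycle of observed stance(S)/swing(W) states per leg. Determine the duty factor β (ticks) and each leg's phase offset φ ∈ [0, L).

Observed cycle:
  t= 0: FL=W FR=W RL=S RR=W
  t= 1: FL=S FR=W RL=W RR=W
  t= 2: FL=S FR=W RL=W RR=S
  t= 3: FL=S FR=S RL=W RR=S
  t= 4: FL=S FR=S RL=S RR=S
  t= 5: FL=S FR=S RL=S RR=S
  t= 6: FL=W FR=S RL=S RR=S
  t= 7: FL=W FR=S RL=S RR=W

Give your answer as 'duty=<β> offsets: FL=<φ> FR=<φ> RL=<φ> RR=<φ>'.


duty=5 offsets: FL=7 FR=5 RL=4 RR=6

duty β = stance ticks per leg = 5
FL: stance ticks = 5; W→S at t=1 → φ=7
FR: stance ticks = 5; W→S at t=3 → φ=5
RL: stance ticks = 5; W→S at t=4 → φ=4
RR: stance ticks = 5; W→S at t=2 → φ=6


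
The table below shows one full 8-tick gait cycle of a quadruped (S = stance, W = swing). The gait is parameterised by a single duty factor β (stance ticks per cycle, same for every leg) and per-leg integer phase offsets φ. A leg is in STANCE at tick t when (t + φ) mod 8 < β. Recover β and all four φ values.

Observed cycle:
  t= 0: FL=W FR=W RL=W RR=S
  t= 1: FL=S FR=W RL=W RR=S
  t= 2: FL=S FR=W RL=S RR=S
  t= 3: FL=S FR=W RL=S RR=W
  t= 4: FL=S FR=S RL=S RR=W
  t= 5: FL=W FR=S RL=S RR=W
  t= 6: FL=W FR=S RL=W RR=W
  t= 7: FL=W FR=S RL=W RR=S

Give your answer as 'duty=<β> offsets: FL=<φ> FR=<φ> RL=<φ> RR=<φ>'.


duty β = stance ticks per leg = 4
FL: stance ticks = 4; W→S at t=1 → φ=7
FR: stance ticks = 4; W→S at t=4 → φ=4
RL: stance ticks = 4; W→S at t=2 → φ=6
RR: stance ticks = 4; W→S at t=7 → φ=1

duty=4 offsets: FL=7 FR=4 RL=6 RR=1


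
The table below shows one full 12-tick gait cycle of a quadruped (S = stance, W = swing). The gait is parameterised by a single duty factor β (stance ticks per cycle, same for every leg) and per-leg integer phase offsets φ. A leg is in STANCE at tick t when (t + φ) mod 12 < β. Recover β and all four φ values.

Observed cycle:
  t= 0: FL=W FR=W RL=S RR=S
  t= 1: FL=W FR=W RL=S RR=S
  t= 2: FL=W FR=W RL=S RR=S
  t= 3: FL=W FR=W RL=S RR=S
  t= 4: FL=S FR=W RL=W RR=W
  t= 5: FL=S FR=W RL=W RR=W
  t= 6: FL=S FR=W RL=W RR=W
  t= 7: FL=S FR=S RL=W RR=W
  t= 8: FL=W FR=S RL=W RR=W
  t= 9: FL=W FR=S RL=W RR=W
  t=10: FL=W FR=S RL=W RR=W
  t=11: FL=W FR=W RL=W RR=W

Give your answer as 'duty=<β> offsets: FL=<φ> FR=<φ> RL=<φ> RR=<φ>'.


duty=4 offsets: FL=8 FR=5 RL=0 RR=0

duty β = stance ticks per leg = 4
FL: stance ticks = 4; W→S at t=4 → φ=8
FR: stance ticks = 4; W→S at t=7 → φ=5
RL: stance ticks = 4; W→S at t=0 → φ=0
RR: stance ticks = 4; W→S at t=0 → φ=0
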